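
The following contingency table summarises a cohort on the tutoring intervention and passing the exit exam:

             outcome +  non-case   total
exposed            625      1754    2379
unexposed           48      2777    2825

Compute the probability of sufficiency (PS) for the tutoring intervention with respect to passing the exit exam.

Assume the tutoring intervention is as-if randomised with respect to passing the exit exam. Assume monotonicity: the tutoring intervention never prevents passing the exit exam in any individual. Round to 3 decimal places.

PS ≈ 0.250

p₁ = P(outcome | exposed) = 625/2379 = 0.26272
p₀ = P(outcome | unexposed) = 48/2825 = 0.016991
Under exogeneity and monotonicity, PS = (p₁ − p₀)/(1 − p₀).
PS = (0.26272 − 0.016991) / 0.98301 ≈ 0.2500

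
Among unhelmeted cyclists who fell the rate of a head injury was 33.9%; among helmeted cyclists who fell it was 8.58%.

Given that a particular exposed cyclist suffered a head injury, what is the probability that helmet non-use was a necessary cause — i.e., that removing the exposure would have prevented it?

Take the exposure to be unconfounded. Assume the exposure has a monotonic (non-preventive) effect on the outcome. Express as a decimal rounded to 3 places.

p₁ = 0.339, p₀ = 0.0858.
Under exogeneity and monotonicity, PN = (p₁ − p₀) / p₁.
PN = (0.339 − 0.0858) / 0.339 = 0.2532 / 0.339 ≈ 0.7469

PN ≈ 0.747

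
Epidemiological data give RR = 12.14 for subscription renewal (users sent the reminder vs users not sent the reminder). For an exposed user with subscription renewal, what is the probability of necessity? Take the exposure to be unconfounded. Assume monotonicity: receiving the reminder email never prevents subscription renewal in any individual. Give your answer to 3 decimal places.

PN ≈ 0.918

Under exogeneity and monotonicity, PN = (RR − 1) / RR = 1 − 1/RR.
PN = (12.14 − 1) / 12.14 = 11.14 / 12.14 ≈ 0.9176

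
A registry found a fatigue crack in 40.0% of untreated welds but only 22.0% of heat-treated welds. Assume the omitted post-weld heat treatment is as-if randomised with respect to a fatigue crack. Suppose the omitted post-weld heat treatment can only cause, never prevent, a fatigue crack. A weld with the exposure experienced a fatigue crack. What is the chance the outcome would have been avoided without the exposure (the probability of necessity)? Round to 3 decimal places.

PN ≈ 0.450

p₁ = 0.4, p₀ = 0.22.
Under exogeneity and monotonicity, PN = (p₁ − p₀) / p₁.
PN = (0.4 − 0.22) / 0.4 = 0.18 / 0.4 ≈ 0.4500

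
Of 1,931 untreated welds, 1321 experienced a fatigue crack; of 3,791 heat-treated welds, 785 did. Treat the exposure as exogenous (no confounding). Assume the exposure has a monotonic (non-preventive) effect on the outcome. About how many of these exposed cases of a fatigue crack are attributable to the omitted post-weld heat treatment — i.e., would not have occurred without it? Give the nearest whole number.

about 921 cases

p₁ = P(outcome | exposed) = 1321/1931 = 0.6841
p₀ = P(outcome | unexposed) = 785/3791 = 0.20707
PN = (p₁ − p₀)/p₁ = (0.6841 − 0.20707) / 0.6841 ≈ 0.69731.
Attributable cases ≈ PN × (exposed cases) = 0.69731 × 1321 ≈ 921.15.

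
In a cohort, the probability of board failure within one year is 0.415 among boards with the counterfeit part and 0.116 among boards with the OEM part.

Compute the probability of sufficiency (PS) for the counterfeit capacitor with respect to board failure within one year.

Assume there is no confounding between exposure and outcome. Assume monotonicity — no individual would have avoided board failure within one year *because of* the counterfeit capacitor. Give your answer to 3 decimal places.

PS ≈ 0.338

Let p₁ = 0.415, p₀ = 0.116.
Under exogeneity and monotonicity, PS = (p₁ − p₀) / (1 − p₀).
PS = (0.415 − 0.116) / (1 − 0.116) = 0.299 / 0.884 ≈ 0.3382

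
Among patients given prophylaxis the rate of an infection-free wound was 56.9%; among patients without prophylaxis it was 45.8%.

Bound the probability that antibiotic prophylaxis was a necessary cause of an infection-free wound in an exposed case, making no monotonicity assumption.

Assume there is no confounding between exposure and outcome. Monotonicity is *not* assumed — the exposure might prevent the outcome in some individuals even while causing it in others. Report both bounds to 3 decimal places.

p₁ = 0.569, p₀ = 0.458.
Under exogeneity alone the bounds on PN are max{0,(p₁−p₀)/p₁} ≤ PN ≤ min{1,(1−p₀)/p₁}.
  lower = (p₁ − p₀)/p₁ = 0.111 / 0.569 ≈ 0.1951
  upper = min{1, (1 − p₀)/p₁} = 0.542 / 0.569 ≈ 0.9525

0.195 ≤ PN ≤ 0.953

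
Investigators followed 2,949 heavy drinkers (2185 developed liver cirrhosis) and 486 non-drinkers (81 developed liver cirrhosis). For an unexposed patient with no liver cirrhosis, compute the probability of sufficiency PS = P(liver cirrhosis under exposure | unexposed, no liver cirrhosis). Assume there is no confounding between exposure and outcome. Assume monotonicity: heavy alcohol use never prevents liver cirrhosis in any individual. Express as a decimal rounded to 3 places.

p₁ = P(outcome | exposed) = 2185/2949 = 0.74093
p₀ = P(outcome | unexposed) = 81/486 = 0.16667
Under exogeneity and monotonicity, PS = (p₁ − p₀) / (1 − p₀).
PS = (0.74093 − 0.16667) / (1 − 0.16667) = 0.57426 / 0.83333 ≈ 0.6891

PS ≈ 0.689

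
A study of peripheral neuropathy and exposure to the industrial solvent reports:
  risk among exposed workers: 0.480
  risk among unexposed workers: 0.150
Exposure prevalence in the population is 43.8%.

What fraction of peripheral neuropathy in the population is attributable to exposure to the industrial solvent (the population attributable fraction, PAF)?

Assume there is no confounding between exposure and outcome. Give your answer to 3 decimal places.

Let p₁ = 0.48, p₀ = 0.15.
Overall risk P(Y=1) = π·p₁ + (1−π)·p₀ = 0.438×0.48 + 0.562×0.15 = 0.29454.
Under exogeneity, PAF = [P(Y=1) − p₀] / P(Y=1).
PAF = (0.29454 − 0.15) / 0.29454 ≈ 0.4907

PAF ≈ 0.491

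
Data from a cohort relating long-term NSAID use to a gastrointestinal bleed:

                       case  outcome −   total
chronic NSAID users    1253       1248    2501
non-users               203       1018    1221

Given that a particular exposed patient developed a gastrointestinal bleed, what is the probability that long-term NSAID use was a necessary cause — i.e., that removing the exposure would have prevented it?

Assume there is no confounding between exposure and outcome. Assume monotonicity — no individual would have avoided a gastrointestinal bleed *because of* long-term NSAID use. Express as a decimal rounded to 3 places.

PN ≈ 0.668

p₁ = P(outcome | exposed) = 1253/2501 = 0.501
p₀ = P(outcome | unexposed) = 203/1221 = 0.16626
Under exogeneity and monotonicity, PN = (p₁ − p₀)/p₁.
PN = (0.501 − 0.16626) / 0.501 ≈ 0.6681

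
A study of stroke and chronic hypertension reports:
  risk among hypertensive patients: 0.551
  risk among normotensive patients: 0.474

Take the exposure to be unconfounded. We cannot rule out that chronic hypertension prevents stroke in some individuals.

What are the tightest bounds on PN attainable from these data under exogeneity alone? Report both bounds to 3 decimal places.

Let p₁ = 0.551, p₀ = 0.474.
Under exogeneity alone the bounds on PN are max{0,(p₁−p₀)/p₁} ≤ PN ≤ min{1,(1−p₀)/p₁}.
  lower = (p₁ − p₀)/p₁ = 0.077 / 0.551 ≈ 0.1397
  upper = min{1, (1 − p₀)/p₁} = 0.526 / 0.551 ≈ 0.9546

0.140 ≤ PN ≤ 0.955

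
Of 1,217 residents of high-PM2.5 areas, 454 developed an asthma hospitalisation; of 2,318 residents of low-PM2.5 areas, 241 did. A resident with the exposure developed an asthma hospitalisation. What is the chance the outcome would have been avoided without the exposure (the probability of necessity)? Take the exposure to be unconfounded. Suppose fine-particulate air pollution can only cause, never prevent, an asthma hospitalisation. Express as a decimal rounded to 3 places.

p₁ = P(outcome | exposed) = 454/1217 = 0.37305
p₀ = P(outcome | unexposed) = 241/2318 = 0.10397
Under exogeneity and monotonicity, PN = (p₁ − p₀) / p₁.
PN = (0.37305 − 0.10397) / 0.37305 = 0.26908 / 0.37305 ≈ 0.7213

PN ≈ 0.721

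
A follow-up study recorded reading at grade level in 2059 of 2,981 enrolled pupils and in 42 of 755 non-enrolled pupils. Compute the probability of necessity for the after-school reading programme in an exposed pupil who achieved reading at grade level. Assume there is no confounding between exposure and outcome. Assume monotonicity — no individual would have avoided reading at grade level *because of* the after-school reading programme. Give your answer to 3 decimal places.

PN ≈ 0.919

p₁ = P(outcome | exposed) = 2059/2981 = 0.69071
p₀ = P(outcome | unexposed) = 42/755 = 0.055629
Under exogeneity and monotonicity, PN = (p₁ − p₀) / p₁.
PN = (0.69071 − 0.055629) / 0.69071 = 0.63508 / 0.69071 ≈ 0.9195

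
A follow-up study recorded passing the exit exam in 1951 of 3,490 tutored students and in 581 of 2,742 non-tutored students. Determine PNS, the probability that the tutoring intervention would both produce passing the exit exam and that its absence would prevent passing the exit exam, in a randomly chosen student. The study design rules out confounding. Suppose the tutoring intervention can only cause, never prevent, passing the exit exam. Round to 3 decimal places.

p₁ = P(outcome | exposed) = 1951/3490 = 0.55903
p₀ = P(outcome | unexposed) = 581/2742 = 0.21189
Under exogeneity and monotonicity, PNS = p₁ − p₀.
PNS = 0.55903 − 0.21189 = 0.34714

PNS ≈ 0.347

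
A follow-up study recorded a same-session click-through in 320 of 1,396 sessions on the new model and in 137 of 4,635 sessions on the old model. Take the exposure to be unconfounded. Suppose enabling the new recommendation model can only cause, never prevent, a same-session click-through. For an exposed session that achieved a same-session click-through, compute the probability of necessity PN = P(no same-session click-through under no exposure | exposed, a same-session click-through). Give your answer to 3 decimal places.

PN ≈ 0.871

p₁ = P(outcome | exposed) = 320/1396 = 0.22923
p₀ = P(outcome | unexposed) = 137/4635 = 0.029558
Under exogeneity and monotonicity, PN = (p₁ − p₀) / p₁.
PN = (0.22923 − 0.029558) / 0.22923 = 0.19967 / 0.22923 ≈ 0.8711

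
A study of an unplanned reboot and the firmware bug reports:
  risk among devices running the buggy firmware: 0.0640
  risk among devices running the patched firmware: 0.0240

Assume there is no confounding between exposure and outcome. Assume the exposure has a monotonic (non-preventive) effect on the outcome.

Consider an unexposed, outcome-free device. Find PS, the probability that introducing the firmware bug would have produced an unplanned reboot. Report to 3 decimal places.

Let p₁ = 0.064, p₀ = 0.024.
Under exogeneity and monotonicity, PS = (p₁ − p₀) / (1 − p₀).
PS = (0.064 − 0.024) / (1 − 0.024) = 0.04 / 0.976 ≈ 0.0410

PS ≈ 0.041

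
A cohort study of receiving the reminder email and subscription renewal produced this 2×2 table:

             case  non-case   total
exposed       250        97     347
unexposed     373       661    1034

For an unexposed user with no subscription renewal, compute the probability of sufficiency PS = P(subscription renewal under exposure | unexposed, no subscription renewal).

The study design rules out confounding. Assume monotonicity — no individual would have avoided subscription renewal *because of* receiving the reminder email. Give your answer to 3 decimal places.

p₁ = P(outcome | exposed) = 250/347 = 0.72046
p₀ = P(outcome | unexposed) = 373/1034 = 0.36074
Under exogeneity and monotonicity, PS = (p₁ − p₀)/(1 − p₀).
PS = (0.72046 − 0.36074) / 0.63926 ≈ 0.5627

PS ≈ 0.563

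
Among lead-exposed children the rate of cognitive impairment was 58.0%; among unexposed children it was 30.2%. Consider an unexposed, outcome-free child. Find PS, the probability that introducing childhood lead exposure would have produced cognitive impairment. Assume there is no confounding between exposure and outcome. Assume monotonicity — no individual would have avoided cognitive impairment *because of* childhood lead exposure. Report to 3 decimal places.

PS ≈ 0.398

p₁ = 0.58, p₀ = 0.302.
Under exogeneity and monotonicity, PS = (p₁ − p₀) / (1 − p₀).
PS = (0.58 − 0.302) / (1 − 0.302) = 0.278 / 0.698 ≈ 0.3983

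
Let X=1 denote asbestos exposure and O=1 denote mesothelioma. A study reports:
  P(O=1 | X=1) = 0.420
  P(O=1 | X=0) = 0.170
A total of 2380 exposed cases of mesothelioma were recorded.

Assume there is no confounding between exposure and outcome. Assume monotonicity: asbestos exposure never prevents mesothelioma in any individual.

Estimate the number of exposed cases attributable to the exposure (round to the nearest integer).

about 1417 cases

Let p₁ = 0.42, p₀ = 0.17.
PN = (p₁ − p₀)/p₁ = (0.42 − 0.17) / 0.42 ≈ 0.59524.
Attributable cases ≈ PN × (exposed cases) = 0.59524 × 2380 ≈ 1416.67.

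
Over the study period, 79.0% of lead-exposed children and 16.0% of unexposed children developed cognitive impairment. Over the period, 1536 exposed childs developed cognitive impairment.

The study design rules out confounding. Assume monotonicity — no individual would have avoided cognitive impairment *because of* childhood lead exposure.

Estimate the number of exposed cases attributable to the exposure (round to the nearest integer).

p₁ = 0.79, p₀ = 0.16.
PN = (p₁ − p₀)/p₁ = (0.79 − 0.16) / 0.79 ≈ 0.79747.
Attributable cases ≈ PN × (exposed cases) = 0.79747 × 1536 ≈ 1224.91.

about 1225 cases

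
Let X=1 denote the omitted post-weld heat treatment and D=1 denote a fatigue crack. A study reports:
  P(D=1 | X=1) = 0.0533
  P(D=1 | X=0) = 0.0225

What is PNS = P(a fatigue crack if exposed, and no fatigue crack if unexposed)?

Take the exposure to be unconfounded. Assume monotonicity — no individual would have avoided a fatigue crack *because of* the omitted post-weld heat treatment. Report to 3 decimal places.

PNS ≈ 0.031

Let p₁ = 0.0533, p₀ = 0.0225.
Under exogeneity and monotonicity, PNS = p₁ − p₀.
PNS = 0.0533 − 0.0225 = 0.0308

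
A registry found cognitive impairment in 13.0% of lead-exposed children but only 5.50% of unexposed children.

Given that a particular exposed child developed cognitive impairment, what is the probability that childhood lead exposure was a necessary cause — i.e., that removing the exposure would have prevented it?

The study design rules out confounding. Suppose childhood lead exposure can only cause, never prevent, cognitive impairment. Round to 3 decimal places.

p₁ = 0.13, p₀ = 0.055.
Under exogeneity and monotonicity, PN = (p₁ − p₀) / p₁.
PN = (0.13 − 0.055) / 0.13 = 0.075 / 0.13 ≈ 0.5769

PN ≈ 0.577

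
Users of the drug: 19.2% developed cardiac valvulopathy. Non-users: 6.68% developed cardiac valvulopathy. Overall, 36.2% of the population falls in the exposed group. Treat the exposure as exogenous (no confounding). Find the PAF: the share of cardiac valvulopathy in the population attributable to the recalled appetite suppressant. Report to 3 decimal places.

PAF ≈ 0.404

p₁ = 0.192, p₀ = 0.0668.
Overall risk P(Y=1) = π·p₁ + (1−π)·p₀ = 0.362×0.192 + 0.638×0.0668 = 0.11212.
Under exogeneity, PAF = [P(Y=1) − p₀] / P(Y=1).
PAF = (0.11212 − 0.0668) / 0.11212 ≈ 0.4042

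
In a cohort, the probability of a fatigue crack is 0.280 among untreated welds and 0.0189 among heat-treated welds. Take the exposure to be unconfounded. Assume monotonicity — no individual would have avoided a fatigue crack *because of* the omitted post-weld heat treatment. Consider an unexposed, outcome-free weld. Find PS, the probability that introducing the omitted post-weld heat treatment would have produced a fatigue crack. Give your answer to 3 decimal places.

Let p₁ = 0.28, p₀ = 0.0189.
Under exogeneity and monotonicity, PS = (p₁ − p₀) / (1 − p₀).
PS = (0.28 − 0.0189) / (1 − 0.0189) = 0.2611 / 0.9811 ≈ 0.2661

PS ≈ 0.266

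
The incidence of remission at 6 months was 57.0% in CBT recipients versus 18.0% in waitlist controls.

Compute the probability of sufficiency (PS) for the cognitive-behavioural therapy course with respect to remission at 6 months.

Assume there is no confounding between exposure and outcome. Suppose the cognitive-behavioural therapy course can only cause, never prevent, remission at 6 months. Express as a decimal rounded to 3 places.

p₁ = 0.57, p₀ = 0.18.
Under exogeneity and monotonicity, PS = (p₁ − p₀) / (1 − p₀).
PS = (0.57 − 0.18) / (1 − 0.18) = 0.39 / 0.82 ≈ 0.4756

PS ≈ 0.476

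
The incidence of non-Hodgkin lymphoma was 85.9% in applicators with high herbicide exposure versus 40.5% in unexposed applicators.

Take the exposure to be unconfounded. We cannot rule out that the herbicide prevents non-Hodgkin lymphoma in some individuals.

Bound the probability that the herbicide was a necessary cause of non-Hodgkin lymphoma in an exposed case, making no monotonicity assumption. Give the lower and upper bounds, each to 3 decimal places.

0.529 ≤ PN ≤ 0.693

p₁ = 0.859, p₀ = 0.405.
Under exogeneity alone the bounds on PN are max{0,(p₁−p₀)/p₁} ≤ PN ≤ min{1,(1−p₀)/p₁}.
  lower = (p₁ − p₀)/p₁ = 0.454 / 0.859 ≈ 0.5285
  upper = min{1, (1 − p₀)/p₁} = 0.595 / 0.859 ≈ 0.6927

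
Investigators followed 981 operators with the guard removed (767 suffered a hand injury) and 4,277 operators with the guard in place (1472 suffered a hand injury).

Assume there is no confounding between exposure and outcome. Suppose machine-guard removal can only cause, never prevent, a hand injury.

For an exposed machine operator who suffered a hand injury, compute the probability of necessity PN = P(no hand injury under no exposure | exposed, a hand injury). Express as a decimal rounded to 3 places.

PN ≈ 0.560

p₁ = P(outcome | exposed) = 767/981 = 0.78186
p₀ = P(outcome | unexposed) = 1472/4277 = 0.34417
Under exogeneity and monotonicity, PN = (p₁ − p₀) / p₁.
PN = (0.78186 − 0.34417) / 0.78186 = 0.43769 / 0.78186 ≈ 0.5598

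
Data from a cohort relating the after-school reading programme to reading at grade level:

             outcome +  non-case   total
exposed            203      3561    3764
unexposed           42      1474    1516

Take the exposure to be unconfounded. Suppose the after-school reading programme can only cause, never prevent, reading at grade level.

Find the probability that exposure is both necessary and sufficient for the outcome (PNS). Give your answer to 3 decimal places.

p₁ = P(outcome | exposed) = 203/3764 = 0.053932
p₀ = P(outcome | unexposed) = 42/1516 = 0.027704
Under exogeneity and monotonicity, PNS = p₁ − p₀.
PNS = 0.053932 − 0.027704 = 0.026228

PNS ≈ 0.026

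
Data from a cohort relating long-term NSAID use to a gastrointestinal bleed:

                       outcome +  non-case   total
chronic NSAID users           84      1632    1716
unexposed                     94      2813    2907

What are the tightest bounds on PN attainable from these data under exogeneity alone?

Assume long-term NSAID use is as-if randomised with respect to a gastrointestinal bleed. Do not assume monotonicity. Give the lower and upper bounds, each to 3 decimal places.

p₁ = P(outcome | exposed) = 84/1716 = 0.048951
p₀ = P(outcome | unexposed) = 94/2907 = 0.032336
Under exogeneity alone the bounds on PN are max{0,(p₁−p₀)/p₁} ≤ PN ≤ min{1,(1−p₀)/p₁}.
  lower = (p₁ − p₀)/p₁ = 0.016615 / 0.048951 ≈ 0.3394
  upper = min{1, (1 − p₀)/p₁} = 0.96766 / 0.048951 ≈ 19.7680 → capped at 1

0.339 ≤ PN ≤ 1.000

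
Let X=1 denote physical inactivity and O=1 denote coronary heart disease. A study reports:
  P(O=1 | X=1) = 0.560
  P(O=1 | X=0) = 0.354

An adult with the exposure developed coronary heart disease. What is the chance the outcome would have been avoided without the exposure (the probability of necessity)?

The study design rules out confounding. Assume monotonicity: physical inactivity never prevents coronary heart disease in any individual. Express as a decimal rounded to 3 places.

PN ≈ 0.368

Let p₁ = 0.56, p₀ = 0.354.
Under exogeneity and monotonicity, PN = (p₁ − p₀) / p₁.
PN = (0.56 − 0.354) / 0.56 = 0.206 / 0.56 ≈ 0.3679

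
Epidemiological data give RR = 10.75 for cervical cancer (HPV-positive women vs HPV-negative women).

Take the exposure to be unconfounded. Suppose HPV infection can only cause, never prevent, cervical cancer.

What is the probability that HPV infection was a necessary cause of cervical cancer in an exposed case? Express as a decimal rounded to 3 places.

Under exogeneity and monotonicity, PN = (RR − 1) / RR = 1 − 1/RR.
PN = (10.75 − 1) / 10.75 = 9.75 / 10.75 ≈ 0.9070

PN ≈ 0.907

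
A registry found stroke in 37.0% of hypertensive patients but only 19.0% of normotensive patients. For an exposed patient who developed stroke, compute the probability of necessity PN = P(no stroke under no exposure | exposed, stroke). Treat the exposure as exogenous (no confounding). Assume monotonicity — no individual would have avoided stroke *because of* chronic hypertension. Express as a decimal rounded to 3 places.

p₁ = 0.37, p₀ = 0.19.
Under exogeneity and monotonicity, PN = (p₁ − p₀) / p₁.
PN = (0.37 − 0.19) / 0.37 = 0.18 / 0.37 ≈ 0.4865

PN ≈ 0.486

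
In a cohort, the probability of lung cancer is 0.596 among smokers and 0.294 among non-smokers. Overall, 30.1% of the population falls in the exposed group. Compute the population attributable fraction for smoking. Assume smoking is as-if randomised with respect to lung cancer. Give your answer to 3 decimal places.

PAF ≈ 0.236

Let p₁ = 0.596, p₀ = 0.294.
Overall risk P(Y=1) = π·p₁ + (1−π)·p₀ = 0.301×0.596 + 0.699×0.294 = 0.3849.
Under exogeneity, PAF = [P(Y=1) − p₀] / P(Y=1).
PAF = (0.3849 − 0.294) / 0.3849 ≈ 0.2362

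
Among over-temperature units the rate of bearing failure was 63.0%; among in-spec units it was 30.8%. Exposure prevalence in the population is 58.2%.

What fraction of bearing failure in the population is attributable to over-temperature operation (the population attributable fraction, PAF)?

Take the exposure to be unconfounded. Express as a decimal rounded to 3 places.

PAF ≈ 0.378

p₁ = 0.63, p₀ = 0.308.
Overall risk P(Y=1) = π·p₁ + (1−π)·p₀ = 0.582×0.63 + 0.418×0.308 = 0.4954.
Under exogeneity, PAF = [P(Y=1) − p₀] / P(Y=1).
PAF = (0.4954 − 0.308) / 0.4954 ≈ 0.3783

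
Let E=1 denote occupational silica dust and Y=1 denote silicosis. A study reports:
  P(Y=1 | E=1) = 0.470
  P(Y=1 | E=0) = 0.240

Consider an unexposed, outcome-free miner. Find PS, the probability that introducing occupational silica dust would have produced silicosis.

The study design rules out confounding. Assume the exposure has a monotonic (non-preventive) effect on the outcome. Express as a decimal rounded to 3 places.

Let p₁ = 0.47, p₀ = 0.24.
Under exogeneity and monotonicity, PS = (p₁ − p₀) / (1 − p₀).
PS = (0.47 − 0.24) / (1 − 0.24) = 0.23 / 0.76 ≈ 0.3026

PS ≈ 0.303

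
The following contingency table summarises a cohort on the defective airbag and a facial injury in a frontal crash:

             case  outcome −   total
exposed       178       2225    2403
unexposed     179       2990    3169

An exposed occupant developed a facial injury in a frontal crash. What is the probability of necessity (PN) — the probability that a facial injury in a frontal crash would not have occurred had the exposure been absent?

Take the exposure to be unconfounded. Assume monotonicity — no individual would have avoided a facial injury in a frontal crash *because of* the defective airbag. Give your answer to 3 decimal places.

p₁ = P(outcome | exposed) = 178/2403 = 0.074074
p₀ = P(outcome | unexposed) = 179/3169 = 0.056485
Under exogeneity and monotonicity, PN = (p₁ − p₀)/p₁.
PN = (0.074074 − 0.056485) / 0.074074 ≈ 0.2375

PN ≈ 0.237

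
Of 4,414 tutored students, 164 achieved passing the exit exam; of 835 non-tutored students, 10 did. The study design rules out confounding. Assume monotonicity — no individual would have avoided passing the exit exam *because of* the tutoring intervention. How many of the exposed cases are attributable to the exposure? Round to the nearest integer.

about 111 cases

p₁ = P(outcome | exposed) = 164/4414 = 0.037155
p₀ = P(outcome | unexposed) = 10/835 = 0.011976
PN = (p₁ − p₀)/p₁ = (0.037155 − 0.011976) / 0.037155 ≈ 0.67767.
Attributable cases ≈ PN × (exposed cases) = 0.67767 × 164 ≈ 111.14.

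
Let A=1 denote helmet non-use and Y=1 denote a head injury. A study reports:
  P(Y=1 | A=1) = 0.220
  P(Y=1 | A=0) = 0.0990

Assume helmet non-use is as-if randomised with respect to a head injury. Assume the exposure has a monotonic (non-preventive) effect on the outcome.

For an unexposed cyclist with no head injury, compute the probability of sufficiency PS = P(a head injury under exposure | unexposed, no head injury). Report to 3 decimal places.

Let p₁ = 0.22, p₀ = 0.099.
Under exogeneity and monotonicity, PS = (p₁ − p₀) / (1 − p₀).
PS = (0.22 − 0.099) / (1 − 0.099) = 0.121 / 0.901 ≈ 0.1343

PS ≈ 0.134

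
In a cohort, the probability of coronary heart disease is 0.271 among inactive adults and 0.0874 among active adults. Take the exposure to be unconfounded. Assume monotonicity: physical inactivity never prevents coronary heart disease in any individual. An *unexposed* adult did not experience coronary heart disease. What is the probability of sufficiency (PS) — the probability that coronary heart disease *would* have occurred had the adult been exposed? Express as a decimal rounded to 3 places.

PS ≈ 0.201

Let p₁ = 0.271, p₀ = 0.0874.
Under exogeneity and monotonicity, PS = (p₁ − p₀) / (1 − p₀).
PS = (0.271 − 0.0874) / (1 − 0.0874) = 0.1836 / 0.9126 ≈ 0.2012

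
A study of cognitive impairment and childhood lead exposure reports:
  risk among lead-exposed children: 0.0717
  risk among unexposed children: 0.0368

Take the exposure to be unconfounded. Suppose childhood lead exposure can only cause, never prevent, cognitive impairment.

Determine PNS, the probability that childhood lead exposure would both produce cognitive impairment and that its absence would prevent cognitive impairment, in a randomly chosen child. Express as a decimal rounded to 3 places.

PNS ≈ 0.035

Let p₁ = 0.0717, p₀ = 0.0368.
Under exogeneity and monotonicity, PNS = p₁ − p₀.
PNS = 0.0717 − 0.0368 = 0.0349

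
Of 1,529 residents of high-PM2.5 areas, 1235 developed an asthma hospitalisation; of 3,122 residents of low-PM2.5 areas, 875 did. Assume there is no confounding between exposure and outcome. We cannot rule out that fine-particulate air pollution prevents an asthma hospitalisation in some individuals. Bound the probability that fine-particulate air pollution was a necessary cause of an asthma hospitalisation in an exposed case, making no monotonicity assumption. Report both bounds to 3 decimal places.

0.653 ≤ PN ≤ 0.891

p₁ = P(outcome | exposed) = 1235/1529 = 0.80772
p₀ = P(outcome | unexposed) = 875/3122 = 0.28027
Under exogeneity alone the bounds on PN are max{0,(p₁−p₀)/p₁} ≤ PN ≤ min{1,(1−p₀)/p₁}.
  lower = (p₁ − p₀)/p₁ = 0.52745 / 0.80772 ≈ 0.6530
  upper = min{1, (1 − p₀)/p₁} = 0.71973 / 0.80772 ≈ 0.8911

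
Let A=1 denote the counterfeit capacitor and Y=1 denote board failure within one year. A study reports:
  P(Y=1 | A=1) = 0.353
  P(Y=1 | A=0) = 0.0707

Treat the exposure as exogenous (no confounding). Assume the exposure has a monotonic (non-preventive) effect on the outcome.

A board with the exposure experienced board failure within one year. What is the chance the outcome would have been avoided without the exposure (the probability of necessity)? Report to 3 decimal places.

PN ≈ 0.800

Let p₁ = 0.353, p₀ = 0.0707.
Under exogeneity and monotonicity, PN = (p₁ − p₀) / p₁.
PN = (0.353 − 0.0707) / 0.353 = 0.2823 / 0.353 ≈ 0.7997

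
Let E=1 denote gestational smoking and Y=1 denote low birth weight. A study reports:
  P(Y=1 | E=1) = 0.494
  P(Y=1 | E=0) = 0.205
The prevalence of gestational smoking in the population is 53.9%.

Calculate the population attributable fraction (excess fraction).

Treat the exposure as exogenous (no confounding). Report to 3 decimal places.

PAF ≈ 0.432

Let p₁ = 0.494, p₀ = 0.205.
Overall risk P(Y=1) = π·p₁ + (1−π)·p₀ = 0.539×0.494 + 0.461×0.205 = 0.36077.
Under exogeneity, PAF = [P(Y=1) − p₀] / P(Y=1).
PAF = (0.36077 − 0.205) / 0.36077 ≈ 0.4318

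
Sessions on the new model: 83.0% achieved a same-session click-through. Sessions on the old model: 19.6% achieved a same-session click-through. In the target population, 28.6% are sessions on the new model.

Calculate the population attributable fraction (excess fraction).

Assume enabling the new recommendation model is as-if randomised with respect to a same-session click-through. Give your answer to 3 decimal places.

p₁ = 0.83, p₀ = 0.196.
Overall risk P(Y=1) = π·p₁ + (1−π)·p₀ = 0.286×0.83 + 0.714×0.196 = 0.37732.
Under exogeneity, PAF = [P(Y=1) − p₀] / P(Y=1).
PAF = (0.37732 − 0.196) / 0.37732 ≈ 0.4806

PAF ≈ 0.481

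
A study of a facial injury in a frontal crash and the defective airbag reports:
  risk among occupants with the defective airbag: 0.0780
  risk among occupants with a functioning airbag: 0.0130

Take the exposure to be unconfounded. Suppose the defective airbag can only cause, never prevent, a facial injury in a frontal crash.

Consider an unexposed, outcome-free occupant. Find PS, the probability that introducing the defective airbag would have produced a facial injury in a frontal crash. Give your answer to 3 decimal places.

PS ≈ 0.066

Let p₁ = 0.078, p₀ = 0.013.
Under exogeneity and monotonicity, PS = (p₁ − p₀) / (1 − p₀).
PS = (0.078 − 0.013) / (1 − 0.013) = 0.065 / 0.987 ≈ 0.0659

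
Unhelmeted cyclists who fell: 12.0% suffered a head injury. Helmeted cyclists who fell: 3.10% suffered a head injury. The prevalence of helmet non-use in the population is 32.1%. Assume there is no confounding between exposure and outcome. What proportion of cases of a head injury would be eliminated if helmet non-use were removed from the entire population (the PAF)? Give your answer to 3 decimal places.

PAF ≈ 0.480

p₁ = 0.12, p₀ = 0.031.
Overall risk P(Y=1) = π·p₁ + (1−π)·p₀ = 0.321×0.12 + 0.679×0.031 = 0.059569.
Under exogeneity, PAF = [P(Y=1) − p₀] / P(Y=1).
PAF = (0.059569 − 0.031) / 0.059569 ≈ 0.4796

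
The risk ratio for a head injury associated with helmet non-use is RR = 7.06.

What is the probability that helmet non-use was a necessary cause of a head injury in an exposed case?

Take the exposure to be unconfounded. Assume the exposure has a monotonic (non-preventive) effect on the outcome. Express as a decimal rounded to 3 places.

PN ≈ 0.858

Under exogeneity and monotonicity, PN = (RR − 1) / RR = 1 − 1/RR.
PN = (7.06 − 1) / 7.06 = 6.06 / 7.06 ≈ 0.8584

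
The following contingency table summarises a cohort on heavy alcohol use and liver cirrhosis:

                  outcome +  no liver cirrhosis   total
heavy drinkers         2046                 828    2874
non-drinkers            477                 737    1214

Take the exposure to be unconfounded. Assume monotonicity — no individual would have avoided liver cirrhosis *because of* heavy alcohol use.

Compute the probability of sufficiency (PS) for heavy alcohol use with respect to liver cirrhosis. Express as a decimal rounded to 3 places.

PS ≈ 0.525

p₁ = P(outcome | exposed) = 2046/2874 = 0.7119
p₀ = P(outcome | unexposed) = 477/1214 = 0.39292
Under exogeneity and monotonicity, PS = (p₁ − p₀)/(1 − p₀).
PS = (0.7119 − 0.39292) / 0.60708 ≈ 0.5254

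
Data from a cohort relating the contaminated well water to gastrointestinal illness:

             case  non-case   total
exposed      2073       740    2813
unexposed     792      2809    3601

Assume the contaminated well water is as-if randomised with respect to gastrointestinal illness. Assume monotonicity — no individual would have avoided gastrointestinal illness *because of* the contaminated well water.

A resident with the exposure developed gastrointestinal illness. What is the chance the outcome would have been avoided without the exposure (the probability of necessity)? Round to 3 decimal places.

PN ≈ 0.702

p₁ = P(outcome | exposed) = 2073/2813 = 0.73694
p₀ = P(outcome | unexposed) = 792/3601 = 0.21994
Under exogeneity and monotonicity, PN = (p₁ − p₀) / p₁.
PN = (0.73694 − 0.21994) / 0.73694 = 0.517 / 0.73694 ≈ 0.7015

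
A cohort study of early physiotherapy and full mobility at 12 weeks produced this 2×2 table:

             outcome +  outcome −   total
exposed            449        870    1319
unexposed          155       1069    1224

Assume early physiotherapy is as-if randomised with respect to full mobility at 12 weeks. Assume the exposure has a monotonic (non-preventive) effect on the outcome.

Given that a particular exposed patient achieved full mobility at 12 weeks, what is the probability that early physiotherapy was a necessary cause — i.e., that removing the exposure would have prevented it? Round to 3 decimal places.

PN ≈ 0.628

p₁ = P(outcome | exposed) = 449/1319 = 0.34041
p₀ = P(outcome | unexposed) = 155/1224 = 0.12663
Under exogeneity and monotonicity, PN = (p₁ − p₀)/p₁.
PN = (0.34041 − 0.12663) / 0.34041 ≈ 0.6280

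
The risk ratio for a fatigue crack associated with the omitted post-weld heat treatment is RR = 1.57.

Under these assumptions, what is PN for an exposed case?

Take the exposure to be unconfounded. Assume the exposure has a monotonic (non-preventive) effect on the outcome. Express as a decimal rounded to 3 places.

PN ≈ 0.363

Under exogeneity and monotonicity, PN = (RR − 1) / RR = 1 − 1/RR.
PN = (1.57 − 1) / 1.57 = 0.57 / 1.57 ≈ 0.3631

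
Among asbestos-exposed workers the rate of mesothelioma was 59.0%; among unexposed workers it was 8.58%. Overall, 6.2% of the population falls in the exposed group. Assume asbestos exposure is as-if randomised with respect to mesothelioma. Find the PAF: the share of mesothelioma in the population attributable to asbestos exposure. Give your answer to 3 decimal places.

p₁ = 0.59, p₀ = 0.0858.
Overall risk P(Y=1) = π·p₁ + (1−π)·p₀ = 0.062×0.59 + 0.938×0.0858 = 0.11706.
Under exogeneity, PAF = [P(Y=1) − p₀] / P(Y=1).
PAF = (0.11706 − 0.0858) / 0.11706 ≈ 0.2670

PAF ≈ 0.267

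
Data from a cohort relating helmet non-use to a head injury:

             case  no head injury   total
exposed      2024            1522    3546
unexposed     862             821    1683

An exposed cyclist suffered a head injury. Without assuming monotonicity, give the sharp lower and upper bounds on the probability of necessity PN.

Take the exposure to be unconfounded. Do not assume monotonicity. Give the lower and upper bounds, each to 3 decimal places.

0.103 ≤ PN ≤ 0.855

p₁ = P(outcome | exposed) = 2024/3546 = 0.57078
p₀ = P(outcome | unexposed) = 862/1683 = 0.51218
Under exogeneity alone the bounds on PN are max{0,(p₁−p₀)/p₁} ≤ PN ≤ min{1,(1−p₀)/p₁}.
  lower = (p₁ − p₀)/p₁ = 0.058603 / 0.57078 ≈ 0.1027
  upper = min{1, (1 − p₀)/p₁} = 0.48782 / 0.57078 ≈ 0.8546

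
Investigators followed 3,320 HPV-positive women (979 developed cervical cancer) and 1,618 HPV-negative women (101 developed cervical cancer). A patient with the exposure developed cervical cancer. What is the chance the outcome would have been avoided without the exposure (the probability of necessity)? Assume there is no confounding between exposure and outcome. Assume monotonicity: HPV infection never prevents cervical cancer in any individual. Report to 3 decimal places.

PN ≈ 0.788

p₁ = P(outcome | exposed) = 979/3320 = 0.29488
p₀ = P(outcome | unexposed) = 101/1618 = 0.062423
Under exogeneity and monotonicity, PN = (p₁ − p₀) / p₁.
PN = (0.29488 − 0.062423) / 0.29488 = 0.23246 / 0.29488 ≈ 0.7883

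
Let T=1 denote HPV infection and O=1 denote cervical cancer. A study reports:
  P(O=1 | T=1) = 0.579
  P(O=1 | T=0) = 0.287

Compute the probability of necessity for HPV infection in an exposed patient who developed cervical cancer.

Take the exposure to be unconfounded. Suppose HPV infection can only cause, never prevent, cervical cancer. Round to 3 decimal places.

Let p₁ = 0.579, p₀ = 0.287.
Under exogeneity and monotonicity, PN = (p₁ − p₀) / p₁.
PN = (0.579 − 0.287) / 0.579 = 0.292 / 0.579 ≈ 0.5043

PN ≈ 0.504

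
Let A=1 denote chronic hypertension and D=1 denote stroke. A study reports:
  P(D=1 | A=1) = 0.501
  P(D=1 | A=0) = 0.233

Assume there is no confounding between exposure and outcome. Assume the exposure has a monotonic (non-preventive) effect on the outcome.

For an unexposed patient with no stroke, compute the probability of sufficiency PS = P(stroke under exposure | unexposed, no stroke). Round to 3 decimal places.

Let p₁ = 0.501, p₀ = 0.233.
Under exogeneity and monotonicity, PS = (p₁ − p₀) / (1 − p₀).
PS = (0.501 − 0.233) / (1 − 0.233) = 0.268 / 0.767 ≈ 0.3494

PS ≈ 0.349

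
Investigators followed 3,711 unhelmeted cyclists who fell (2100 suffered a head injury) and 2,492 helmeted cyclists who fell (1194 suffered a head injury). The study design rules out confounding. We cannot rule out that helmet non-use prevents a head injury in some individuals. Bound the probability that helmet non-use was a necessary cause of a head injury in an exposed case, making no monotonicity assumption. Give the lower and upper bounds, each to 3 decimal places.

0.153 ≤ PN ≤ 0.920

p₁ = P(outcome | exposed) = 2100/3711 = 0.56589
p₀ = P(outcome | unexposed) = 1194/2492 = 0.47913
Under exogeneity alone the bounds on PN are max{0,(p₁−p₀)/p₁} ≤ PN ≤ min{1,(1−p₀)/p₁}.
  lower = (p₁ − p₀)/p₁ = 0.086752 / 0.56589 ≈ 0.1533
  upper = min{1, (1 − p₀)/p₁} = 0.52087 / 0.56589 ≈ 0.9204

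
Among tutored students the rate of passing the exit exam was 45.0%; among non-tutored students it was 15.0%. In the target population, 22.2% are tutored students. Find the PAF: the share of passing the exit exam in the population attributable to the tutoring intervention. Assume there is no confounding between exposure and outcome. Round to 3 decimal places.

PAF ≈ 0.307

p₁ = 0.45, p₀ = 0.15.
Overall risk P(Y=1) = π·p₁ + (1−π)·p₀ = 0.222×0.45 + 0.778×0.15 = 0.2166.
Under exogeneity, PAF = [P(Y=1) − p₀] / P(Y=1).
PAF = (0.2166 − 0.15) / 0.2166 ≈ 0.3075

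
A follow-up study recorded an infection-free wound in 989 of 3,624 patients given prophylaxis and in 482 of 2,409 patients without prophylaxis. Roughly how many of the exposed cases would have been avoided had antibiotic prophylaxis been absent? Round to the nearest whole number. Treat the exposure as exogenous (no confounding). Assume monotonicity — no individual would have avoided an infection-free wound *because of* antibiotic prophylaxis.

about 264 cases

p₁ = P(outcome | exposed) = 989/3624 = 0.2729
p₀ = P(outcome | unexposed) = 482/2409 = 0.20008
PN = (p₁ − p₀)/p₁ = (0.2729 − 0.20008) / 0.2729 ≈ 0.26683.
Attributable cases ≈ PN × (exposed cases) = 0.26683 × 989 ≈ 263.90.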